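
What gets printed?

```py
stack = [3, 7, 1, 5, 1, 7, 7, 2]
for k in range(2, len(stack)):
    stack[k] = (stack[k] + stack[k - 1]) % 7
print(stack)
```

k=2: stack[2] = (1+7)%7 = 1 → [3, 7, 1, 5, 1, 7, 7, 2]
k=3: stack[3] = (5+1)%7 = 6 → [3, 7, 1, 6, 1, 7, 7, 2]
k=4: stack[4] = (1+6)%7 = 0 → [3, 7, 1, 6, 0, 7, 7, 2]
k=5: stack[5] = (7+0)%7 = 0 → [3, 7, 1, 6, 0, 0, 7, 2]
k=6: stack[6] = (7+0)%7 = 0 → [3, 7, 1, 6, 0, 0, 0, 2]
k=7: stack[7] = (2+0)%7 = 2 → [3, 7, 1, 6, 0, 0, 0, 2]

[3, 7, 1, 6, 0, 0, 0, 2]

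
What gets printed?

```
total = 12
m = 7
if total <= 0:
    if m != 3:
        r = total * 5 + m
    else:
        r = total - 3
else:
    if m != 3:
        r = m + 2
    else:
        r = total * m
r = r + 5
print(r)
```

14

total=12, m=7
total <= 0 is False; m != 3 is True
→ r = m + 2 = 9
r = 9+5 = 14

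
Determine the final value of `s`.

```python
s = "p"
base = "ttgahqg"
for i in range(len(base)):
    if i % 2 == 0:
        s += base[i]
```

i=0: add 't' → 'pt'
i=1: skip
i=2: add 'g' → 'ptg'
i=3: skip
i=4: add 'h' → 'ptgh'
i=5: skip
i=6: add 'g' → 'ptghg'

'ptghg'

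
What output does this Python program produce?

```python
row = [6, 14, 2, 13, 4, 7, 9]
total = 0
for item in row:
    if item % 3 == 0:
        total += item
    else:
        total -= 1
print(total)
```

item=6: %3==0, total = 0+6 = 6
item=14: not %3==0, total = 6-1 = 5
item=2: not %3==0, total = 5-1 = 4
item=13: not %3==0, total = 4-1 = 3
item=4: not %3==0, total = 3-1 = 2
item=7: not %3==0, total = 2-1 = 1
item=9: %3==0, total = 1+9 = 10

10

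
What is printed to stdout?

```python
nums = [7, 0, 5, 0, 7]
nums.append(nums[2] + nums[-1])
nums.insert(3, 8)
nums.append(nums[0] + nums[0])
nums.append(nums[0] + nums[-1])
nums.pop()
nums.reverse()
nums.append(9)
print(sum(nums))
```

62

append nums[2]+nums[-1] = 5+7 = 12 → [7, 0, 5, 0, 7, 12]
insert 8 at 3 → [7, 0, 5, 8, 0, 7, 12]
append nums[0]+nums[0] = 7+7 = 14 → [7, 0, 5, 8, 0, 7, 12, 14]
append nums[0]+nums[-1] = 7+14 = 21 → [7, 0, 5, 8, 0, 7, 12, 14, 21]
pop() removes 21 → [7, 0, 5, 8, 0, 7, 12, 14]
reverse → [14, 12, 7, 0, 8, 5, 0, 7]
append 9 → [14, 12, 7, 0, 8, 5, 0, 7, 9]
sum = 62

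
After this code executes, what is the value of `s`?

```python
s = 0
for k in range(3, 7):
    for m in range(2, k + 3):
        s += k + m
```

k=3,m=2: s = 0+5 = 5
k=3,m=3: s = 5+6 = 11
k=3,m=4: s = 11+7 = 18
k=3,m=5: s = 18+8 = 26
k=4,m=2: s = 26+6 = 32
k=4,m=3: s = 32+7 = 39
k=4,m=4: s = 39+8 = 47
k=4,m=5: s = 47+9 = 56
k=4,m=6: s = 56+10 = 66
k=5,m=2: s = 66+7 = 73
k=5,m=3: s = 73+8 = 81
k=5,m=4: s = 81+9 = 90
k=5,m=5: s = 90+10 = 100
k=5,m=6: s = 100+11 = 111
k=5,m=7: s = 111+12 = 123
k=6,m=2: s = 123+8 = 131
k=6,m=3: s = 131+9 = 140
k=6,m=4: s = 140+10 = 150
k=6,m=5: s = 150+11 = 161
k=6,m=6: s = 161+12 = 173
k=6,m=7: s = 173+13 = 186
k=6,m=8: s = 186+14 = 200

200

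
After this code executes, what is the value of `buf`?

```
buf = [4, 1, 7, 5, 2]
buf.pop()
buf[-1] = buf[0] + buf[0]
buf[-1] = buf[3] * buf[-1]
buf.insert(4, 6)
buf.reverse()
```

pop() removes 2 → [4, 1, 7, 5]
buf[-1] = buf[0]+buf[0] = 4+4 = 8 → [4, 1, 7, 8]
buf[-1] = buf[3]*buf[-1] = 8*8 = 64 → [4, 1, 7, 64]
insert 6 at 4 → [4, 1, 7, 64, 6]
reverse → [6, 64, 7, 1, 4]

[6, 64, 7, 1, 4]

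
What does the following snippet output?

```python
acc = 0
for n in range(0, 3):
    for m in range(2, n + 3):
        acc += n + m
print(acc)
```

24

n=0,m=2: acc = 0+2 = 2
n=1,m=2: acc = 2+3 = 5
n=1,m=3: acc = 5+4 = 9
n=2,m=2: acc = 9+4 = 13
n=2,m=3: acc = 13+5 = 18
n=2,m=4: acc = 18+6 = 24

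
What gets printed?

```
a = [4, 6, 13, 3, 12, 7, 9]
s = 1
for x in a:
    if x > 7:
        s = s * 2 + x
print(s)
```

x=4: not >7
x=6: not >7
x=13: >7, s = 1*2+13 = 15
x=3: not >7
x=12: >7, s = 15*2+12 = 42
x=7: not >7
x=9: >7, s = 42*2+9 = 93

93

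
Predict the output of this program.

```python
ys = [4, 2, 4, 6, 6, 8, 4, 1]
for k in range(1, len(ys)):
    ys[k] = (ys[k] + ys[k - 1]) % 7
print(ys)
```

[4, 6, 3, 2, 1, 2, 6, 0]

k=1: ys[1] = (2+4)%7 = 6 → [4, 6, 4, 6, 6, 8, 4, 1]
k=2: ys[2] = (4+6)%7 = 3 → [4, 6, 3, 6, 6, 8, 4, 1]
k=3: ys[3] = (6+3)%7 = 2 → [4, 6, 3, 2, 6, 8, 4, 1]
k=4: ys[4] = (6+2)%7 = 1 → [4, 6, 3, 2, 1, 8, 4, 1]
k=5: ys[5] = (8+1)%7 = 2 → [4, 6, 3, 2, 1, 2, 4, 1]
k=6: ys[6] = (4+2)%7 = 6 → [4, 6, 3, 2, 1, 2, 6, 1]
k=7: ys[7] = (1+6)%7 = 0 → [4, 6, 3, 2, 1, 2, 6, 0]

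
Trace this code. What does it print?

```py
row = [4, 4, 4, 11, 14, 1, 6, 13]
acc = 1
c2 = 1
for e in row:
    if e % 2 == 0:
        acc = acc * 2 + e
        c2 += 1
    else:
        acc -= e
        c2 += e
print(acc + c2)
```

150

e=4: even, acc = 1*2+4 = 6; c2=2
e=4: even, acc = 6*2+4 = 16; c2=3
e=4: even, acc = 16*2+4 = 36; c2=4
e=11: not even, acc = 36-11 = 25; c2=15
e=14: even, acc = 25*2+14 = 64; c2=16
e=1: not even, acc = 64-1 = 63; c2=17
e=6: even, acc = 63*2+6 = 132; c2=18
e=13: not even, acc = 132-13 = 119; c2=31
acc+c2 = 119+31 = 150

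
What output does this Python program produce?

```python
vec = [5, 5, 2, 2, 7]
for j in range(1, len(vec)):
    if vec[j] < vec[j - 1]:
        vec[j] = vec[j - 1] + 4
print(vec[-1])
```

j=1: 5>=5, unchanged → [5, 5, 2, 2, 7]
j=2: 2<5, vec[2] = 5+4 = 9 → [5, 5, 9, 2, 7]
j=3: 2<9, vec[3] = 9+4 = 13 → [5, 5, 9, 13, 7]
j=4: 7<13, vec[4] = 13+4 = 17 → [5, 5, 9, 13, 17]

17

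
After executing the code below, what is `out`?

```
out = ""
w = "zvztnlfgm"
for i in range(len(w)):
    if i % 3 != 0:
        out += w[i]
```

i=0: skip
i=1: add 'v' → 'v'
i=2: add 'z' → 'vz'
i=3: skip
i=4: add 'n' → 'vzn'
i=5: add 'l' → 'vznl'
i=6: skip
i=7: add 'g' → 'vznlg'
i=8: add 'm' → 'vznlgm'

'vznlgm'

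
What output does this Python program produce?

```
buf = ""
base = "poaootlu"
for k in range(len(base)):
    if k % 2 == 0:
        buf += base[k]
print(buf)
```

paol

k=0: add 'p' → 'p'
k=1: skip
k=2: add 'a' → 'pa'
k=3: skip
k=4: add 'o' → 'pao'
k=5: skip
k=6: add 'l' → 'paol'
k=7: skip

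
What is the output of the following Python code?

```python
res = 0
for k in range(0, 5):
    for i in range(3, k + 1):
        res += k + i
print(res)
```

k=3,i=3: res = 0+6 = 6
k=4,i=3: res = 6+7 = 13
k=4,i=4: res = 13+8 = 21

21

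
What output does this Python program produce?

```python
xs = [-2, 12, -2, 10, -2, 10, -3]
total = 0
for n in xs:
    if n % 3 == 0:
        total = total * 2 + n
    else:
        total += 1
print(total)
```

n=-2: not %3==0, total = 0+1 = 1
n=12: %3==0, total = 1*2+12 = 14
n=-2: not %3==0, total = 14+1 = 15
n=10: not %3==0, total = 15+1 = 16
n=-2: not %3==0, total = 16+1 = 17
n=10: not %3==0, total = 17+1 = 18
n=-3: %3==0, total = 18*2+(-3) = 33

33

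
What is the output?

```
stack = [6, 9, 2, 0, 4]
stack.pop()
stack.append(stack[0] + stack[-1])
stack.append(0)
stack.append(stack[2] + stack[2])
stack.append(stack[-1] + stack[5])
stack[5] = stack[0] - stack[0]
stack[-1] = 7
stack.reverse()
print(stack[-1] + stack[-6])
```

pop() removes 4 → [6, 9, 2, 0]
append stack[0]+stack[-1] = 6+0 = 6 → [6, 9, 2, 0, 6]
append 0 → [6, 9, 2, 0, 6, 0]
append stack[2]+stack[2] = 2+2 = 4 → [6, 9, 2, 0, 6, 0, 4]
append stack[-1]+stack[5] = 4+0 = 4 → [6, 9, 2, 0, 6, 0, 4, 4]
stack[5] = stack[0]-stack[0] = 6-6 = 0 → [6, 9, 2, 0, 6, 0, 4, 4]
stack[-1] = 7 → [6, 9, 2, 0, 6, 0, 4, 7]
reverse → [7, 4, 0, 6, 0, 2, 9, 6]
stack[-1]+stack[-6] = 6+0 = 6

6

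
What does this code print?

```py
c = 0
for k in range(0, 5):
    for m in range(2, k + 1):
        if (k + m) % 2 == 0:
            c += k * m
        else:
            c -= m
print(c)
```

32

k=2,m=2: even sum, c = 0+4 = 4
k=3,m=2: odd sum, c = 4-2 = 2
k=3,m=3: even sum, c = 2+9 = 11
k=4,m=2: even sum, c = 11+8 = 19
k=4,m=3: odd sum, c = 19-3 = 16
k=4,m=4: even sum, c = 16+16 = 32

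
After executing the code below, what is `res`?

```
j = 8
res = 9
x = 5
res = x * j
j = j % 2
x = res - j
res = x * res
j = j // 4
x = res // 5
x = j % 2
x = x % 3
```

1600

res = 5*8 = 40
j = 8%2 = 0
x = 40-0 = 40
res = 40*40 = 1600
j = 0//4 = 0
x = 1600//5 = 320
x = 0%2 = 0
x = 0%3 = 0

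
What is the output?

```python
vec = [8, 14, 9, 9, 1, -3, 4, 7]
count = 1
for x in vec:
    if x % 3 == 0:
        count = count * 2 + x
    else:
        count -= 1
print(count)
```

x=8: not %3==0, count = 1-1 = 0
x=14: not %3==0, count = 0-1 = -1
x=9: %3==0, count = (-1)*2+9 = 7
x=9: %3==0, count = 7*2+9 = 23
x=1: not %3==0, count = 23-1 = 22
x=-3: %3==0, count = 22*2+(-3) = 41
x=4: not %3==0, count = 41-1 = 40
x=7: not %3==0, count = 40-1 = 39

39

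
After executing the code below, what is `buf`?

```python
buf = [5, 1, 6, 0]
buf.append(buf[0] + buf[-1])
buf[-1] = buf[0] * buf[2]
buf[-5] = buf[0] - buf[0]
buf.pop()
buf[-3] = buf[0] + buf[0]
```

append buf[0]+buf[-1] = 5+0 = 5 → [5, 1, 6, 0, 5]
buf[-1] = buf[0]*buf[2] = 5*6 = 30 → [5, 1, 6, 0, 30]
buf[-5] = buf[0]-buf[0] = 5-5 = 0 → [0, 1, 6, 0, 30]
pop() removes 30 → [0, 1, 6, 0]
buf[-3] = buf[0]+buf[0] = 0+0 = 0 → [0, 0, 6, 0]

[0, 0, 6, 0]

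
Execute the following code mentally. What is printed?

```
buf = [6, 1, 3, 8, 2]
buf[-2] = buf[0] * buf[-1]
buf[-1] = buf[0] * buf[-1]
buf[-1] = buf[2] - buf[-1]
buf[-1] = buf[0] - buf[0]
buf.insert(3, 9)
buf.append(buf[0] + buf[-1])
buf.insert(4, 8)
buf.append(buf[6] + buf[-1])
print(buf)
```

buf[-2] = buf[0]*buf[-1] = 6*2 = 12 → [6, 1, 3, 12, 2]
buf[-1] = buf[0]*buf[-1] = 6*2 = 12 → [6, 1, 3, 12, 12]
buf[-1] = buf[2]-buf[-1] = 3-12 = -9 → [6, 1, 3, 12, -9]
buf[-1] = buf[0]-buf[0] = 6-6 = 0 → [6, 1, 3, 12, 0]
insert 9 at 3 → [6, 1, 3, 9, 12, 0]
append buf[0]+buf[-1] = 6+0 = 6 → [6, 1, 3, 9, 12, 0, 6]
insert 8 at 4 → [6, 1, 3, 9, 8, 12, 0, 6]
append buf[6]+buf[-1] = 0+6 = 6 → [6, 1, 3, 9, 8, 12, 0, 6, 6]

[6, 1, 3, 9, 8, 12, 0, 6, 6]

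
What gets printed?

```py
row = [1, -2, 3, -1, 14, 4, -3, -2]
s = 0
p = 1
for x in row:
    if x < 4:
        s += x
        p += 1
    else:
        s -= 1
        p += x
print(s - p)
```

x=1: <4, s = 0+1 = 1; p=2
x=-2: <4, s = 1+(-2) = -1; p=3
x=3: <4, s = (-1)+3 = 2; p=4
x=-1: <4, s = 2+(-1) = 1; p=5
x=14: not <4, s = 1-1 = 0; p=19
x=4: not <4, s = 0-1 = -1; p=23
x=-3: <4, s = (-1)+(-3) = -4; p=24
x=-2: <4, s = (-4)+(-2) = -6; p=25
s-p = (-6)-25 = -31

-31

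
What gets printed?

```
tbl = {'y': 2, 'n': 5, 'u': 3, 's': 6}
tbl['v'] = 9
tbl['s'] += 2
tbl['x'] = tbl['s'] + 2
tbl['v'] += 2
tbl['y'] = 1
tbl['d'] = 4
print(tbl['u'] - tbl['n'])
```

tbl['v'] = 9 → {'y': 2, 'n': 5, 'u': 3, 's': 6, 'v': 9}
tbl['s'] = 6+2 = 8 → {'y': 2, 'n': 5, 'u': 3, 's': 8, 'v': 9}
tbl['x'] = tbl['s']+2 = 10 → {'y': 2, 'n': 5, 'u': 3, 's': 8, 'v': 9, 'x': 10}
tbl['v'] = 9+2 = 11 → {'y': 2, 'n': 5, 'u': 3, 's': 8, 'v': 11, 'x': 10}
tbl['y'] = 1 → {'y': 1, 'n': 5, 'u': 3, 's': 8, 'v': 11, 'x': 10}
tbl['d'] = 4 → {'y': 1, 'n': 5, 'u': 3, 's': 8, 'v': 11, 'x': 10, 'd': 4}
tbl['u']-tbl['n'] = 3-5 = -2

-2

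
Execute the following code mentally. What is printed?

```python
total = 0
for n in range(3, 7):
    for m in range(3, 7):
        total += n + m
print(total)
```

144

n=3,m=3: total = 0+6 = 6
n=3,m=4: total = 6+7 = 13
n=3,m=5: total = 13+8 = 21
n=3,m=6: total = 21+9 = 30
n=4,m=3: total = 30+7 = 37
n=4,m=4: total = 37+8 = 45
n=4,m=5: total = 45+9 = 54
n=4,m=6: total = 54+10 = 64
n=5,m=3: total = 64+8 = 72
n=5,m=4: total = 72+9 = 81
n=5,m=5: total = 81+10 = 91
n=5,m=6: total = 91+11 = 102
n=6,m=3: total = 102+9 = 111
n=6,m=4: total = 111+10 = 121
n=6,m=5: total = 121+11 = 132
n=6,m=6: total = 132+12 = 144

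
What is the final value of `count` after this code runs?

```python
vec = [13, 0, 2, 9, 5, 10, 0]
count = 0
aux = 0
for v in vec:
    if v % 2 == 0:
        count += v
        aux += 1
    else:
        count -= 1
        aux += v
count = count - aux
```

-22

v=13: not even, count = 0-1 = -1; aux=13
v=0: even, count = (-1)+0 = -1; aux=14
v=2: even, count = (-1)+2 = 1; aux=15
v=9: not even, count = 1-1 = 0; aux=24
v=5: not even, count = 0-1 = -1; aux=29
v=10: even, count = (-1)+10 = 9; aux=30
v=0: even, count = 9+0 = 9; aux=31
count-aux = 9-31 = -22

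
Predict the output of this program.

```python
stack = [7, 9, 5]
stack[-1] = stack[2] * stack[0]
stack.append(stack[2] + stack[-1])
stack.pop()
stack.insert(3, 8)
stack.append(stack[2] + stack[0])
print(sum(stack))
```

101

stack[-1] = stack[2]*stack[0] = 5*7 = 35 → [7, 9, 35]
append stack[2]+stack[-1] = 35+35 = 70 → [7, 9, 35, 70]
pop() removes 70 → [7, 9, 35]
insert 8 at 3 → [7, 9, 35, 8]
append stack[2]+stack[0] = 35+7 = 42 → [7, 9, 35, 8, 42]
sum = 101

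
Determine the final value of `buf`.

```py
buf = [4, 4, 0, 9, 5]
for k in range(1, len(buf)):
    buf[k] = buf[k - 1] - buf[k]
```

k=1: buf[1] = 4-4 = 0 → [4, 0, 0, 9, 5]
k=2: buf[2] = 0-0 = 0 → [4, 0, 0, 9, 5]
k=3: buf[3] = 0-9 = -9 → [4, 0, 0, -9, 5]
k=4: buf[4] = (-9)-5 = -14 → [4, 0, 0, -9, -14]

[4, 0, 0, -9, -14]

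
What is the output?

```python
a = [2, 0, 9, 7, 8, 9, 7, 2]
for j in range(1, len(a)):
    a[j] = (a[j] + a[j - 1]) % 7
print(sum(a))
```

j=1: a[1] = (0+2)%7 = 2 → [2, 2, 9, 7, 8, 9, 7, 2]
j=2: a[2] = (9+2)%7 = 4 → [2, 2, 4, 7, 8, 9, 7, 2]
j=3: a[3] = (7+4)%7 = 4 → [2, 2, 4, 4, 8, 9, 7, 2]
j=4: a[4] = (8+4)%7 = 5 → [2, 2, 4, 4, 5, 9, 7, 2]
j=5: a[5] = (9+5)%7 = 0 → [2, 2, 4, 4, 5, 0, 7, 2]
j=6: a[6] = (7+0)%7 = 0 → [2, 2, 4, 4, 5, 0, 0, 2]
j=7: a[7] = (2+0)%7 = 2 → [2, 2, 4, 4, 5, 0, 0, 2]
sum = 19

19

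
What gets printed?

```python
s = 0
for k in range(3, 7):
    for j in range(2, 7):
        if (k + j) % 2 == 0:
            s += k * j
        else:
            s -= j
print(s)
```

144

k=3,j=2: odd sum, s = 0-2 = -2
k=3,j=3: even sum, s = (-2)+9 = 7
k=3,j=4: odd sum, s = 7-4 = 3
k=3,j=5: even sum, s = 3+15 = 18
k=3,j=6: odd sum, s = 18-6 = 12
k=4,j=2: even sum, s = 12+8 = 20
k=4,j=3: odd sum, s = 20-3 = 17
k=4,j=4: even sum, s = 17+16 = 33
k=4,j=5: odd sum, s = 33-5 = 28
k=4,j=6: even sum, s = 28+24 = 52
k=5,j=2: odd sum, s = 52-2 = 50
k=5,j=3: even sum, s = 50+15 = 65
k=5,j=4: odd sum, s = 65-4 = 61
k=5,j=5: even sum, s = 61+25 = 86
k=5,j=6: odd sum, s = 86-6 = 80
k=6,j=2: even sum, s = 80+12 = 92
k=6,j=3: odd sum, s = 92-3 = 89
k=6,j=4: even sum, s = 89+24 = 113
k=6,j=5: odd sum, s = 113-5 = 108
k=6,j=6: even sum, s = 108+36 = 144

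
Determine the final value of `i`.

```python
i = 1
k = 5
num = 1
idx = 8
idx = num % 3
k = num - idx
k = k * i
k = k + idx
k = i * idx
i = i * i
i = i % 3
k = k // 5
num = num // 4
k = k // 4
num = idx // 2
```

idx = 1%3 = 1
k = 1-1 = 0
k = 0*1 = 0
k = 0+1 = 1
k = 1*1 = 1
i = 1*1 = 1
i = 1%3 = 1
k = 1//5 = 0
num = 1//4 = 0
k = 0//4 = 0
num = 1//2 = 0

1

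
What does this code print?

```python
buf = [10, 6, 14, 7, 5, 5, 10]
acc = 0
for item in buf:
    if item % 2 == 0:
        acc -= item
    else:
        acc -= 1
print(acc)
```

item=10: even, acc = 0-10 = -10
item=6: even, acc = (-10)-6 = -16
item=14: even, acc = (-16)-14 = -30
item=7: not even, acc = (-30)-1 = -31
item=5: not even, acc = (-31)-1 = -32
item=5: not even, acc = (-32)-1 = -33
item=10: even, acc = (-33)-10 = -43

-43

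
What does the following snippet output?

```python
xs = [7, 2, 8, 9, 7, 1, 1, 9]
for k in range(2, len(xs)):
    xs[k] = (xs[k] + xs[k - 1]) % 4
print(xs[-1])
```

k=2: xs[2] = (8+2)%4 = 2 → [7, 2, 2, 9, 7, 1, 1, 9]
k=3: xs[3] = (9+2)%4 = 3 → [7, 2, 2, 3, 7, 1, 1, 9]
k=4: xs[4] = (7+3)%4 = 2 → [7, 2, 2, 3, 2, 1, 1, 9]
k=5: xs[5] = (1+2)%4 = 3 → [7, 2, 2, 3, 2, 3, 1, 9]
k=6: xs[6] = (1+3)%4 = 0 → [7, 2, 2, 3, 2, 3, 0, 9]
k=7: xs[7] = (9+0)%4 = 1 → [7, 2, 2, 3, 2, 3, 0, 1]

1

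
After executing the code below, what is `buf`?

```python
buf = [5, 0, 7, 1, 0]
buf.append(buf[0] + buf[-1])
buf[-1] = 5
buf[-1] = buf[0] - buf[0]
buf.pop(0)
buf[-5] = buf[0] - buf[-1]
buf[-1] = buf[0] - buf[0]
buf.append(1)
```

[0, 7, 1, 0, 0, 1]

append buf[0]+buf[-1] = 5+0 = 5 → [5, 0, 7, 1, 0, 5]
buf[-1] = 5 → [5, 0, 7, 1, 0, 5]
buf[-1] = buf[0]-buf[0] = 5-5 = 0 → [5, 0, 7, 1, 0, 0]
pop(0) removes 5 → [0, 7, 1, 0, 0]
buf[-5] = buf[0]-buf[-1] = 0-0 = 0 → [0, 7, 1, 0, 0]
buf[-1] = buf[0]-buf[0] = 0-0 = 0 → [0, 7, 1, 0, 0]
append 1 → [0, 7, 1, 0, 0, 1]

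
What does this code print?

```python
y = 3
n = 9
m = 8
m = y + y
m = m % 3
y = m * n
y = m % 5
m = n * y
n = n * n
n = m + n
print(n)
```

81

m = 3+3 = 6
m = 6%3 = 0
y = 0*9 = 0
y = 0%5 = 0
m = 9*0 = 0
n = 9*9 = 81
n = 0+81 = 81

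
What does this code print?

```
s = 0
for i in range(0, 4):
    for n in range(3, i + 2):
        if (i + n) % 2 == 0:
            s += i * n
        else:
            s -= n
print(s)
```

i=2,n=3: odd sum, s = 0-3 = -3
i=3,n=3: even sum, s = (-3)+9 = 6
i=3,n=4: odd sum, s = 6-4 = 2

2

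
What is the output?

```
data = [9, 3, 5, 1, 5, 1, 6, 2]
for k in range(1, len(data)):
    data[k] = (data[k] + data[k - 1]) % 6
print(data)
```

[9, 0, 5, 0, 5, 0, 0, 2]

k=1: data[1] = (3+9)%6 = 0 → [9, 0, 5, 1, 5, 1, 6, 2]
k=2: data[2] = (5+0)%6 = 5 → [9, 0, 5, 1, 5, 1, 6, 2]
k=3: data[3] = (1+5)%6 = 0 → [9, 0, 5, 0, 5, 1, 6, 2]
k=4: data[4] = (5+0)%6 = 5 → [9, 0, 5, 0, 5, 1, 6, 2]
k=5: data[5] = (1+5)%6 = 0 → [9, 0, 5, 0, 5, 0, 6, 2]
k=6: data[6] = (6+0)%6 = 0 → [9, 0, 5, 0, 5, 0, 0, 2]
k=7: data[7] = (2+0)%6 = 2 → [9, 0, 5, 0, 5, 0, 0, 2]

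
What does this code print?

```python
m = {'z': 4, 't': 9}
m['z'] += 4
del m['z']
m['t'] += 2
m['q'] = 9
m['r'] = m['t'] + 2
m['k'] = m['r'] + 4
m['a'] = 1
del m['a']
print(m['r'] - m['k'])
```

m['z'] = 4+4 = 8 → {'z': 8, 't': 9}
del 'z' → {'t': 9}
m['t'] = 9+2 = 11 → {'t': 11}
m['q'] = 9 → {'t': 11, 'q': 9}
m['r'] = m['t']+2 = 13 → {'t': 11, 'q': 9, 'r': 13}
m['k'] = m['r']+4 = 17 → {'t': 11, 'q': 9, 'r': 13, 'k': 17}
m['a'] = 1 → {'t': 11, 'q': 9, 'r': 13, 'k': 17, 'a': 1}
del 'a' → {'t': 11, 'q': 9, 'r': 13, 'k': 17}
m['r']-m['k'] = 13-17 = -4

-4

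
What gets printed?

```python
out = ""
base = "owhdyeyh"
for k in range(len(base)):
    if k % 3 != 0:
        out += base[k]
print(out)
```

whyeh

k=0: skip
k=1: add 'w' → 'w'
k=2: add 'h' → 'wh'
k=3: skip
k=4: add 'y' → 'why'
k=5: add 'e' → 'whye'
k=6: skip
k=7: add 'h' → 'whyeh'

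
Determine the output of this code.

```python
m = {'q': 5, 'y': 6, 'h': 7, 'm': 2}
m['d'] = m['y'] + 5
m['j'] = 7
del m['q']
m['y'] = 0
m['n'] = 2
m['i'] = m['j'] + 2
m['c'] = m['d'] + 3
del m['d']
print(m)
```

m['d'] = m['y']+5 = 11 → {'q': 5, 'y': 6, 'h': 7, 'm': 2, 'd': 11}
m['j'] = 7 → {'q': 5, 'y': 6, 'h': 7, 'm': 2, 'd': 11, 'j': 7}
del 'q' → {'y': 6, 'h': 7, 'm': 2, 'd': 11, 'j': 7}
m['y'] = 0 → {'y': 0, 'h': 7, 'm': 2, 'd': 11, 'j': 7}
m['n'] = 2 → {'y': 0, 'h': 7, 'm': 2, 'd': 11, 'j': 7, 'n': 2}
m['i'] = m['j']+2 = 9 → {'y': 0, 'h': 7, 'm': 2, 'd': 11, 'j': 7, 'n': 2, 'i': 9}
m['c'] = m['d']+3 = 14 → {'y': 0, 'h': 7, 'm': 2, 'd': 11, 'j': 7, 'n': 2, 'i': 9, 'c': 14}
del 'd' → {'y': 0, 'h': 7, 'm': 2, 'j': 7, 'n': 2, 'i': 9, 'c': 14}

{'y': 0, 'h': 7, 'm': 2, 'j': 7, 'n': 2, 'i': 9, 'c': 14}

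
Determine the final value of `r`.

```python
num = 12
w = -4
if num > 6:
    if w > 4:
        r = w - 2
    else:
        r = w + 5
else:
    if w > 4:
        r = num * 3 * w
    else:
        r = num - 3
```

1

num=12, w=-4
num > 6 is True; w > 4 is False
→ r = w + 5 = 1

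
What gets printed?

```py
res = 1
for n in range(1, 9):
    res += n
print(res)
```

37

n=1: res = 1+1 = 2
n=2: res = 2+2 = 4
n=3: res = 4+3 = 7
n=4: res = 7+4 = 11
n=5: res = 11+5 = 16
n=6: res = 16+6 = 22
n=7: res = 22+7 = 29
n=8: res = 29+8 = 37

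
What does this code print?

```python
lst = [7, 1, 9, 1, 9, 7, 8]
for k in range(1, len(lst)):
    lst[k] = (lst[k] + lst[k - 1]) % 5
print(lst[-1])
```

2

k=1: lst[1] = (1+7)%5 = 3 → [7, 3, 9, 1, 9, 7, 8]
k=2: lst[2] = (9+3)%5 = 2 → [7, 3, 2, 1, 9, 7, 8]
k=3: lst[3] = (1+2)%5 = 3 → [7, 3, 2, 3, 9, 7, 8]
k=4: lst[4] = (9+3)%5 = 2 → [7, 3, 2, 3, 2, 7, 8]
k=5: lst[5] = (7+2)%5 = 4 → [7, 3, 2, 3, 2, 4, 8]
k=6: lst[6] = (8+4)%5 = 2 → [7, 3, 2, 3, 2, 4, 2]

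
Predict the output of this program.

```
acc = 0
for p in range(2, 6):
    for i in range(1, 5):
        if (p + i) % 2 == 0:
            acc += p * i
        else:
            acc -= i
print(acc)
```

p=2,i=1: odd sum, acc = 0-1 = -1
p=2,i=2: even sum, acc = (-1)+4 = 3
p=2,i=3: odd sum, acc = 3-3 = 0
p=2,i=4: even sum, acc = 0+8 = 8
p=3,i=1: even sum, acc = 8+3 = 11
p=3,i=2: odd sum, acc = 11-2 = 9
p=3,i=3: even sum, acc = 9+9 = 18
p=3,i=4: odd sum, acc = 18-4 = 14
p=4,i=1: odd sum, acc = 14-1 = 13
p=4,i=2: even sum, acc = 13+8 = 21
p=4,i=3: odd sum, acc = 21-3 = 18
p=4,i=4: even sum, acc = 18+16 = 34
p=5,i=1: even sum, acc = 34+5 = 39
p=5,i=2: odd sum, acc = 39-2 = 37
p=5,i=3: even sum, acc = 37+15 = 52
p=5,i=4: odd sum, acc = 52-4 = 48

48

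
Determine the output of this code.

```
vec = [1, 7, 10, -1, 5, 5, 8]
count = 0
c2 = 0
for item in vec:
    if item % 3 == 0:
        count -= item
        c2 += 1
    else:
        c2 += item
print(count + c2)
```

35

item=1: not %3==0; c2=1
item=7: not %3==0; c2=8
item=10: not %3==0; c2=18
item=-1: not %3==0; c2=17
item=5: not %3==0; c2=22
item=5: not %3==0; c2=27
item=8: not %3==0; c2=35
count+c2 = 0+35 = 35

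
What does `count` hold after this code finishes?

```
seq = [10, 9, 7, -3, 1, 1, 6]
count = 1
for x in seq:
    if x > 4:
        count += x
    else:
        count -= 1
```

30

x=10: >4, count = 1+10 = 11
x=9: >4, count = 11+9 = 20
x=7: >4, count = 20+7 = 27
x=-3: not >4, count = 27-1 = 26
x=1: not >4, count = 26-1 = 25
x=1: not >4, count = 25-1 = 24
x=6: >4, count = 24+6 = 30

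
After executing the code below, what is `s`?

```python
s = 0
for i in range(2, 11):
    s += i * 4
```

i=2: s = 0+2*4 = 8
i=3: s = 8+3*4 = 20
i=4: s = 20+4*4 = 36
i=5: s = 36+5*4 = 56
i=6: s = 56+6*4 = 80
i=7: s = 80+7*4 = 108
i=8: s = 108+8*4 = 140
i=9: s = 140+9*4 = 176
i=10: s = 176+10*4 = 216

216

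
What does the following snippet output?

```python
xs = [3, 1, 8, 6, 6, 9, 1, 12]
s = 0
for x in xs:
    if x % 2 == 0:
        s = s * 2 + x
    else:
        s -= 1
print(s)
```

76

x=3: not even, s = 0-1 = -1
x=1: not even, s = (-1)-1 = -2
x=8: even, s = (-2)*2+8 = 4
x=6: even, s = 4*2+6 = 14
x=6: even, s = 14*2+6 = 34
x=9: not even, s = 34-1 = 33
x=1: not even, s = 33-1 = 32
x=12: even, s = 32*2+12 = 76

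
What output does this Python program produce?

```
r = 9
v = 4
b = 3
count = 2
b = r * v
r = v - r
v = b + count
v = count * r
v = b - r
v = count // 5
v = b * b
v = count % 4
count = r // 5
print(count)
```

b = 9*4 = 36
r = 4-9 = -5
v = 36+2 = 38
v = 2*(-5) = -10
v = 36-(-5) = 41
v = 2//5 = 0
v = 36*36 = 1296
v = 2%4 = 2
count = (-5)//5 = -1

-1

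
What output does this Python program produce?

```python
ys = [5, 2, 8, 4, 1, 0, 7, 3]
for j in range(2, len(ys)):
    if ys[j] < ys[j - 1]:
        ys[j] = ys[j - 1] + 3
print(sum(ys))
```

100

j=2: 8>=2, unchanged → [5, 2, 8, 4, 1, 0, 7, 3]
j=3: 4<8, ys[3] = 8+3 = 11 → [5, 2, 8, 11, 1, 0, 7, 3]
j=4: 1<11, ys[4] = 11+3 = 14 → [5, 2, 8, 11, 14, 0, 7, 3]
j=5: 0<14, ys[5] = 14+3 = 17 → [5, 2, 8, 11, 14, 17, 7, 3]
j=6: 7<17, ys[6] = 17+3 = 20 → [5, 2, 8, 11, 14, 17, 20, 3]
j=7: 3<20, ys[7] = 20+3 = 23 → [5, 2, 8, 11, 14, 17, 20, 23]
sum = 100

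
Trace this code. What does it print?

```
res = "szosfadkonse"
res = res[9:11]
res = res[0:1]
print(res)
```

n

slice [9:11] → 'ns'
slice [0:1] → 'n'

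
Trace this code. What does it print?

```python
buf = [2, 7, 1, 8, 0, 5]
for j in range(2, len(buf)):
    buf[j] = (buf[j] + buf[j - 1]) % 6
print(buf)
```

j=2: buf[2] = (1+7)%6 = 2 → [2, 7, 2, 8, 0, 5]
j=3: buf[3] = (8+2)%6 = 4 → [2, 7, 2, 4, 0, 5]
j=4: buf[4] = (0+4)%6 = 4 → [2, 7, 2, 4, 4, 5]
j=5: buf[5] = (5+4)%6 = 3 → [2, 7, 2, 4, 4, 3]

[2, 7, 2, 4, 4, 3]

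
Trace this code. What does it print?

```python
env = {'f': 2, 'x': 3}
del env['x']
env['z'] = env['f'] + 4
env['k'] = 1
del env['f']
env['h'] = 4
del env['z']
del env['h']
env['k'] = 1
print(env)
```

{'k': 1}

del 'x' → {'f': 2}
env['z'] = env['f']+4 = 6 → {'f': 2, 'z': 6}
env['k'] = 1 → {'f': 2, 'z': 6, 'k': 1}
del 'f' → {'z': 6, 'k': 1}
env['h'] = 4 → {'z': 6, 'k': 1, 'h': 4}
del 'z' → {'k': 1, 'h': 4}
del 'h' → {'k': 1}
env['k'] = 1 → {'k': 1}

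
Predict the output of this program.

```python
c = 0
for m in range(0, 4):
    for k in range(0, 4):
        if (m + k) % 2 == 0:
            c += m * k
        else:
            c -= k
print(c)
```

8

m=0,k=0: even sum, c = 0+0 = 0
m=0,k=1: odd sum, c = 0-1 = -1
m=0,k=2: even sum, c = (-1)+0 = -1
m=0,k=3: odd sum, c = (-1)-3 = -4
m=1,k=0: odd sum, c = (-4)-0 = -4
m=1,k=1: even sum, c = (-4)+1 = -3
m=1,k=2: odd sum, c = (-3)-2 = -5
m=1,k=3: even sum, c = (-5)+3 = -2
m=2,k=0: even sum, c = (-2)+0 = -2
m=2,k=1: odd sum, c = (-2)-1 = -3
m=2,k=2: even sum, c = (-3)+4 = 1
m=2,k=3: odd sum, c = 1-3 = -2
m=3,k=0: odd sum, c = (-2)-0 = -2
m=3,k=1: even sum, c = (-2)+3 = 1
m=3,k=2: odd sum, c = 1-2 = -1
m=3,k=3: even sum, c = (-1)+9 = 8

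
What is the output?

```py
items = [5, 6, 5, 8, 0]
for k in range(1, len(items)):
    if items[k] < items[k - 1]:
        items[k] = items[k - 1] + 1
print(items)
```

[5, 6, 7, 8, 9]

k=1: 6>=5, unchanged → [5, 6, 5, 8, 0]
k=2: 5<6, items[2] = 6+1 = 7 → [5, 6, 7, 8, 0]
k=3: 8>=7, unchanged → [5, 6, 7, 8, 0]
k=4: 0<8, items[4] = 8+1 = 9 → [5, 6, 7, 8, 9]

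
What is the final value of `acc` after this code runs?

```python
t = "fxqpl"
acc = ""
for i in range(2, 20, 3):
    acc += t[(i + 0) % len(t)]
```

i=2: add t[2]='q' → 'q'
i=5: add t[0]='f' → 'qf'
i=8: add t[3]='p' → 'qfp'
i=11: add t[1]='x' → 'qfpx'
i=14: add t[4]='l' → 'qfpxl'
i=17: add t[2]='q' → 'qfpxlq'

'qfpxlq'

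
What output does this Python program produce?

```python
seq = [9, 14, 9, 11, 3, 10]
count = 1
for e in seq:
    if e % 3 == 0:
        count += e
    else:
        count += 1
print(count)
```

25

e=9: %3==0, count = 1+9 = 10
e=14: not %3==0, count = 10+1 = 11
e=9: %3==0, count = 11+9 = 20
e=11: not %3==0, count = 20+1 = 21
e=3: %3==0, count = 21+3 = 24
e=10: not %3==0, count = 24+1 = 25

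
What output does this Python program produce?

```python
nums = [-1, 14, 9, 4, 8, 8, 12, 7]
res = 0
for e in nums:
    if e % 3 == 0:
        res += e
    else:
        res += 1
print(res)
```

27

e=-1: not %3==0, res = 0+1 = 1
e=14: not %3==0, res = 1+1 = 2
e=9: %3==0, res = 2+9 = 11
e=4: not %3==0, res = 11+1 = 12
e=8: not %3==0, res = 12+1 = 13
e=8: not %3==0, res = 13+1 = 14
e=12: %3==0, res = 14+12 = 26
e=7: not %3==0, res = 26+1 = 27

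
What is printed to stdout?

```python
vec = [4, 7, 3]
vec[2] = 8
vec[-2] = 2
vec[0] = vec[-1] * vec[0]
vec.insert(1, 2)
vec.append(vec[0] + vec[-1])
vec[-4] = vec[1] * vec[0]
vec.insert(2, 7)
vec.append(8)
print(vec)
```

[32, 64, 7, 2, 8, 40, 8]

vec[2] = 8 → [4, 7, 8]
vec[-2] = 2 → [4, 2, 8]
vec[0] = vec[-1]*vec[0] = 8*4 = 32 → [32, 2, 8]
insert 2 at 1 → [32, 2, 2, 8]
append vec[0]+vec[-1] = 32+8 = 40 → [32, 2, 2, 8, 40]
vec[-4] = vec[1]*vec[0] = 2*32 = 64 → [32, 64, 2, 8, 40]
insert 7 at 2 → [32, 64, 7, 2, 8, 40]
append 8 → [32, 64, 7, 2, 8, 40, 8]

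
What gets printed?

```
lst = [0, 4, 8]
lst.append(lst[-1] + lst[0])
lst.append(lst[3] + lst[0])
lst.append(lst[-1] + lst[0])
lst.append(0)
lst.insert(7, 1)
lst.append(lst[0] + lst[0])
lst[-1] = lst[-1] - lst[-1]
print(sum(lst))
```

37

append lst[-1]+lst[0] = 8+0 = 8 → [0, 4, 8, 8]
append lst[3]+lst[0] = 8+0 = 8 → [0, 4, 8, 8, 8]
append lst[-1]+lst[0] = 8+0 = 8 → [0, 4, 8, 8, 8, 8]
append 0 → [0, 4, 8, 8, 8, 8, 0]
insert 1 at 7 → [0, 4, 8, 8, 8, 8, 0, 1]
append lst[0]+lst[0] = 0+0 = 0 → [0, 4, 8, 8, 8, 8, 0, 1, 0]
lst[-1] = lst[-1]-lst[-1] = 0-0 = 0 → [0, 4, 8, 8, 8, 8, 0, 1, 0]
sum = 37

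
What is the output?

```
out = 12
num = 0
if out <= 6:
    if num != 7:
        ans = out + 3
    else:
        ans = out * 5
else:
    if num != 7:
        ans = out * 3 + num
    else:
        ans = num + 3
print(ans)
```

36

out=12, num=0
out <= 6 is False; num != 7 is True
→ ans = out * 3 + num = 36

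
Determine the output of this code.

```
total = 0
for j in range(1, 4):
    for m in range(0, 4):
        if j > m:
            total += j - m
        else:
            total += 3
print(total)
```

28

j=1,m=0: 1>0, total = 0+1 = 1
j=1,m=1: not 1>1, total = 1+3 = 4
j=1,m=2: not 1>2, total = 4+3 = 7
j=1,m=3: not 1>3, total = 7+3 = 10
j=2,m=0: 2>0, total = 10+2 = 12
j=2,m=1: 2>1, total = 12+1 = 13
j=2,m=2: not 2>2, total = 13+3 = 16
j=2,m=3: not 2>3, total = 16+3 = 19
j=3,m=0: 3>0, total = 19+3 = 22
j=3,m=1: 3>1, total = 22+2 = 24
j=3,m=2: 3>2, total = 24+1 = 25
j=3,m=3: not 3>3, total = 25+3 = 28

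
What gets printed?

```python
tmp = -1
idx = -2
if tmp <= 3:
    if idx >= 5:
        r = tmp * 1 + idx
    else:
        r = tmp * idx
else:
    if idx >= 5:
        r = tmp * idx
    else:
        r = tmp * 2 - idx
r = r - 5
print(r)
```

tmp=-1, idx=-2
tmp <= 3 is True; idx >= 5 is False
→ r = tmp * idx = 2
r = 2-5 = -3

-3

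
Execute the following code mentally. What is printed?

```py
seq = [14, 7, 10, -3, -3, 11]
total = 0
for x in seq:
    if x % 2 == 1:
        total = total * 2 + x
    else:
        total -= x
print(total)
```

-255

x=14: not odd, total = 0-14 = -14
x=7: odd, total = (-14)*2+7 = -21
x=10: not odd, total = (-21)-10 = -31
x=-3: odd, total = (-31)*2+(-3) = -65
x=-3: odd, total = (-65)*2+(-3) = -133
x=11: odd, total = (-133)*2+11 = -255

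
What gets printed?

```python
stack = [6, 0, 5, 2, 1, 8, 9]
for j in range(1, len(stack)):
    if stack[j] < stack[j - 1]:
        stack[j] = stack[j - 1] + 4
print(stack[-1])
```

j=1: 0<6, stack[1] = 6+4 = 10 → [6, 10, 5, 2, 1, 8, 9]
j=2: 5<10, stack[2] = 10+4 = 14 → [6, 10, 14, 2, 1, 8, 9]
j=3: 2<14, stack[3] = 14+4 = 18 → [6, 10, 14, 18, 1, 8, 9]
j=4: 1<18, stack[4] = 18+4 = 22 → [6, 10, 14, 18, 22, 8, 9]
j=5: 8<22, stack[5] = 22+4 = 26 → [6, 10, 14, 18, 22, 26, 9]
j=6: 9<26, stack[6] = 26+4 = 30 → [6, 10, 14, 18, 22, 26, 30]

30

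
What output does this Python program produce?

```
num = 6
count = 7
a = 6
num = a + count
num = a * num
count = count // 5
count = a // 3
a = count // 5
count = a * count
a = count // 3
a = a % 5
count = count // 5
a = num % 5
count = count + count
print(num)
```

num = 6+7 = 13
num = 6*13 = 78
count = 7//5 = 1
count = 6//3 = 2
a = 2//5 = 0
count = 0*2 = 0
a = 0//3 = 0
a = 0%5 = 0
count = 0//5 = 0
a = 78%5 = 3
count = 0+0 = 0

78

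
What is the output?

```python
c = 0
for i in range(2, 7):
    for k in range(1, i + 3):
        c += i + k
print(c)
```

i=2,k=1: c = 0+3 = 3
i=2,k=2: c = 3+4 = 7
i=2,k=3: c = 7+5 = 12
i=2,k=4: c = 12+6 = 18
i=3,k=1: c = 18+4 = 22
i=3,k=2: c = 22+5 = 27
i=3,k=3: c = 27+6 = 33
i=3,k=4: c = 33+7 = 40
i=3,k=5: c = 40+8 = 48
i=4,k=1: c = 48+5 = 53
i=4,k=2: c = 53+6 = 59
i=4,k=3: c = 59+7 = 66
i=4,k=4: c = 66+8 = 74
i=4,k=5: c = 74+9 = 83
i=4,k=6: c = 83+10 = 93
i=5,k=1: c = 93+6 = 99
i=5,k=2: c = 99+7 = 106
i=5,k=3: c = 106+8 = 114
i=5,k=4: c = 114+9 = 123
i=5,k=5: c = 123+10 = 133
i=5,k=6: c = 133+11 = 144
i=5,k=7: c = 144+12 = 156
i=6,k=1: c = 156+7 = 163
i=6,k=2: c = 163+8 = 171
i=6,k=3: c = 171+9 = 180
i=6,k=4: c = 180+10 = 190
i=6,k=5: c = 190+11 = 201
i=6,k=6: c = 201+12 = 213
i=6,k=7: c = 213+13 = 226
i=6,k=8: c = 226+14 = 240

240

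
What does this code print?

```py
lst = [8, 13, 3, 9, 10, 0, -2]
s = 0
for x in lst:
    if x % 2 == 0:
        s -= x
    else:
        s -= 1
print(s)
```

-19

x=8: even, s = 0-8 = -8
x=13: not even, s = (-8)-1 = -9
x=3: not even, s = (-9)-1 = -10
x=9: not even, s = (-10)-1 = -11
x=10: even, s = (-11)-10 = -21
x=0: even, s = (-21)-0 = -21
x=-2: even, s = (-21)-(-2) = -19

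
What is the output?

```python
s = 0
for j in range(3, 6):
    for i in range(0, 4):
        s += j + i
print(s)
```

66

j=3,i=0: s = 0+3 = 3
j=3,i=1: s = 3+4 = 7
j=3,i=2: s = 7+5 = 12
j=3,i=3: s = 12+6 = 18
j=4,i=0: s = 18+4 = 22
j=4,i=1: s = 22+5 = 27
j=4,i=2: s = 27+6 = 33
j=4,i=3: s = 33+7 = 40
j=5,i=0: s = 40+5 = 45
j=5,i=1: s = 45+6 = 51
j=5,i=2: s = 51+7 = 58
j=5,i=3: s = 58+8 = 66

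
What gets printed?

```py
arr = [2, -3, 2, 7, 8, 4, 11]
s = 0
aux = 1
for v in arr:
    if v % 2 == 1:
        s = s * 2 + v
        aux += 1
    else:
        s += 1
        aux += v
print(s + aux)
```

v=2: not odd, s = 0+1 = 1; aux=3
v=-3: odd, s = 1*2+(-3) = -1; aux=4
v=2: not odd, s = (-1)+1 = 0; aux=6
v=7: odd, s = 0*2+7 = 7; aux=7
v=8: not odd, s = 7+1 = 8; aux=15
v=4: not odd, s = 8+1 = 9; aux=19
v=11: odd, s = 9*2+11 = 29; aux=20
s+aux = 29+20 = 49

49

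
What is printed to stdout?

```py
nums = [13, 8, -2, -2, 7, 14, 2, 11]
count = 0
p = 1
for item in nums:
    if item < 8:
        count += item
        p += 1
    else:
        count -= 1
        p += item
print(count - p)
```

-50

item=13: not <8, count = 0-1 = -1; p=14
item=8: not <8, count = (-1)-1 = -2; p=22
item=-2: <8, count = (-2)+(-2) = -4; p=23
item=-2: <8, count = (-4)+(-2) = -6; p=24
item=7: <8, count = (-6)+7 = 1; p=25
item=14: not <8, count = 1-1 = 0; p=39
item=2: <8, count = 0+2 = 2; p=40
item=11: not <8, count = 2-1 = 1; p=51
count-p = 1-51 = -50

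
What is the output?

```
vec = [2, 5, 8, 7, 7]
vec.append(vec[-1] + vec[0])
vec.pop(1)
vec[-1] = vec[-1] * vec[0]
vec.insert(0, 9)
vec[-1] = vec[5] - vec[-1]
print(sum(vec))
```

append vec[-1]+vec[0] = 7+2 = 9 → [2, 5, 8, 7, 7, 9]
pop(1) removes 5 → [2, 8, 7, 7, 9]
vec[-1] = vec[-1]*vec[0] = 9*2 = 18 → [2, 8, 7, 7, 18]
insert 9 at 0 → [9, 2, 8, 7, 7, 18]
vec[-1] = vec[5]-vec[-1] = 18-18 = 0 → [9, 2, 8, 7, 7, 0]
sum = 33

33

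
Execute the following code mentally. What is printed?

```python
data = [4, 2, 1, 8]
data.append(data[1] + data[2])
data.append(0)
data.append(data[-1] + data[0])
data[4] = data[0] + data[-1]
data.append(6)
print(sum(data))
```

33

append data[1]+data[2] = 2+1 = 3 → [4, 2, 1, 8, 3]
append 0 → [4, 2, 1, 8, 3, 0]
append data[-1]+data[0] = 0+4 = 4 → [4, 2, 1, 8, 3, 0, 4]
data[4] = data[0]+data[-1] = 4+4 = 8 → [4, 2, 1, 8, 8, 0, 4]
append 6 → [4, 2, 1, 8, 8, 0, 4, 6]
sum = 33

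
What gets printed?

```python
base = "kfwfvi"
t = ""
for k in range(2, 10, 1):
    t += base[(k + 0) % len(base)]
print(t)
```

wfvikfwf

k=2: add base[2]='w' → 'w'
k=3: add base[3]='f' → 'wf'
k=4: add base[4]='v' → 'wfv'
k=5: add base[5]='i' → 'wfvi'
k=6: add base[0]='k' → 'wfvik'
k=7: add base[1]='f' → 'wfvikf'
k=8: add base[2]='w' → 'wfvikfw'
k=9: add base[3]='f' → 'wfvikfwf'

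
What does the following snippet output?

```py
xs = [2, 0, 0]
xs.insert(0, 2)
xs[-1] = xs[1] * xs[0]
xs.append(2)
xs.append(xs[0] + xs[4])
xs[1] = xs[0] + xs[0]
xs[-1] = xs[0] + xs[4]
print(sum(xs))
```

insert 2 at 0 → [2, 2, 0, 0]
xs[-1] = xs[1]*xs[0] = 2*2 = 4 → [2, 2, 0, 4]
append 2 → [2, 2, 0, 4, 2]
append xs[0]+xs[4] = 2+2 = 4 → [2, 2, 0, 4, 2, 4]
xs[1] = xs[0]+xs[0] = 2+2 = 4 → [2, 4, 0, 4, 2, 4]
xs[-1] = xs[0]+xs[4] = 2+2 = 4 → [2, 4, 0, 4, 2, 4]
sum = 16

16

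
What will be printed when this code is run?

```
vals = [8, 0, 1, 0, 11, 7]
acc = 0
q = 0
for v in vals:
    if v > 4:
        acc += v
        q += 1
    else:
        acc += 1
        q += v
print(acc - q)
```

25

v=8: >4, acc = 0+8 = 8; q=1
v=0: not >4, acc = 8+1 = 9; q=1
v=1: not >4, acc = 9+1 = 10; q=2
v=0: not >4, acc = 10+1 = 11; q=2
v=11: >4, acc = 11+11 = 22; q=3
v=7: >4, acc = 22+7 = 29; q=4
acc-q = 29-4 = 25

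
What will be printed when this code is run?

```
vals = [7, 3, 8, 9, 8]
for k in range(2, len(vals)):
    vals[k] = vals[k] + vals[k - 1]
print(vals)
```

k=2: vals[2] = 8+3 = 11 → [7, 3, 11, 9, 8]
k=3: vals[3] = 9+11 = 20 → [7, 3, 11, 20, 8]
k=4: vals[4] = 8+20 = 28 → [7, 3, 11, 20, 28]

[7, 3, 11, 20, 28]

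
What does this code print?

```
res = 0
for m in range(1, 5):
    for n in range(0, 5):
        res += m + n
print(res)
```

90

m=1,n=0: res = 0+1 = 1
m=1,n=1: res = 1+2 = 3
m=1,n=2: res = 3+3 = 6
m=1,n=3: res = 6+4 = 10
m=1,n=4: res = 10+5 = 15
m=2,n=0: res = 15+2 = 17
m=2,n=1: res = 17+3 = 20
m=2,n=2: res = 20+4 = 24
m=2,n=3: res = 24+5 = 29
m=2,n=4: res = 29+6 = 35
m=3,n=0: res = 35+3 = 38
m=3,n=1: res = 38+4 = 42
m=3,n=2: res = 42+5 = 47
m=3,n=3: res = 47+6 = 53
m=3,n=4: res = 53+7 = 60
m=4,n=0: res = 60+4 = 64
m=4,n=1: res = 64+5 = 69
m=4,n=2: res = 69+6 = 75
m=4,n=3: res = 75+7 = 82
m=4,n=4: res = 82+8 = 90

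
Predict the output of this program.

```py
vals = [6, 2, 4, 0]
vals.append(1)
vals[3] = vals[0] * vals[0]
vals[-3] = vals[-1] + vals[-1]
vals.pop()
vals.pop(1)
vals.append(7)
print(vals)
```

append 1 → [6, 2, 4, 0, 1]
vals[3] = vals[0]*vals[0] = 6*6 = 36 → [6, 2, 4, 36, 1]
vals[-3] = vals[-1]+vals[-1] = 1+1 = 2 → [6, 2, 2, 36, 1]
pop() removes 1 → [6, 2, 2, 36]
pop(1) removes 2 → [6, 2, 36]
append 7 → [6, 2, 36, 7]

[6, 2, 36, 7]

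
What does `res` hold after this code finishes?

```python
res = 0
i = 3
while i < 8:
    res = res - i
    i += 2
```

i=3: res = 0-3 = -3
i=5: res = (-3)-5 = -8
i=7: res = (-8)-7 = -15

-15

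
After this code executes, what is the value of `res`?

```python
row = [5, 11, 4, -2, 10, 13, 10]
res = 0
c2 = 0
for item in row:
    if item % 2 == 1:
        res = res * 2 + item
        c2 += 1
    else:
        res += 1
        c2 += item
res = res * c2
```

1550

item=5: odd, res = 0*2+5 = 5; c2=1
item=11: odd, res = 5*2+11 = 21; c2=2
item=4: not odd, res = 21+1 = 22; c2=6
item=-2: not odd, res = 22+1 = 23; c2=4
item=10: not odd, res = 23+1 = 24; c2=14
item=13: odd, res = 24*2+13 = 61; c2=15
item=10: not odd, res = 61+1 = 62; c2=25
res*c2 = 62*25 = 1550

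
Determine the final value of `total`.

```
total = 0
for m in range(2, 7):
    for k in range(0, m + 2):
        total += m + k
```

m=2,k=0: total = 0+2 = 2
m=2,k=1: total = 2+3 = 5
m=2,k=2: total = 5+4 = 9
m=2,k=3: total = 9+5 = 14
m=3,k=0: total = 14+3 = 17
m=3,k=1: total = 17+4 = 21
m=3,k=2: total = 21+5 = 26
m=3,k=3: total = 26+6 = 32
m=3,k=4: total = 32+7 = 39
m=4,k=0: total = 39+4 = 43
m=4,k=1: total = 43+5 = 48
m=4,k=2: total = 48+6 = 54
m=4,k=3: total = 54+7 = 61
m=4,k=4: total = 61+8 = 69
m=4,k=5: total = 69+9 = 78
m=5,k=0: total = 78+5 = 83
m=5,k=1: total = 83+6 = 89
m=5,k=2: total = 89+7 = 96
m=5,k=3: total = 96+8 = 104
m=5,k=4: total = 104+9 = 113
m=5,k=5: total = 113+10 = 123
m=5,k=6: total = 123+11 = 134
m=6,k=0: total = 134+6 = 140
m=6,k=1: total = 140+7 = 147
m=6,k=2: total = 147+8 = 155
m=6,k=3: total = 155+9 = 164
m=6,k=4: total = 164+10 = 174
m=6,k=5: total = 174+11 = 185
m=6,k=6: total = 185+12 = 197
m=6,k=7: total = 197+13 = 210

210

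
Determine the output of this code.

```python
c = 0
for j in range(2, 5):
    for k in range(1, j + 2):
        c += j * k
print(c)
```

j=2,k=1: c = 0+2 = 2
j=2,k=2: c = 2+4 = 6
j=2,k=3: c = 6+6 = 12
j=3,k=1: c = 12+3 = 15
j=3,k=2: c = 15+6 = 21
j=3,k=3: c = 21+9 = 30
j=3,k=4: c = 30+12 = 42
j=4,k=1: c = 42+4 = 46
j=4,k=2: c = 46+8 = 54
j=4,k=3: c = 54+12 = 66
j=4,k=4: c = 66+16 = 82
j=4,k=5: c = 82+20 = 102

102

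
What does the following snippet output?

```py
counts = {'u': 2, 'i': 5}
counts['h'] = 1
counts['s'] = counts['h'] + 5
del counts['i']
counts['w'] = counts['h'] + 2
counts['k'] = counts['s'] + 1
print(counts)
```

{'u': 2, 'h': 1, 's': 6, 'w': 3, 'k': 7}

counts['h'] = 1 → {'u': 2, 'i': 5, 'h': 1}
counts['s'] = counts['h']+5 = 6 → {'u': 2, 'i': 5, 'h': 1, 's': 6}
del 'i' → {'u': 2, 'h': 1, 's': 6}
counts['w'] = counts['h']+2 = 3 → {'u': 2, 'h': 1, 's': 6, 'w': 3}
counts['k'] = counts['s']+1 = 7 → {'u': 2, 'h': 1, 's': 6, 'w': 3, 'k': 7}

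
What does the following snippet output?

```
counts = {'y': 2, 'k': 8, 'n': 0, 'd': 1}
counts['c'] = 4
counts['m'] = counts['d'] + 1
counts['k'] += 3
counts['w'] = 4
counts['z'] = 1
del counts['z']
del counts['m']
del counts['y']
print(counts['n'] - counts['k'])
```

counts['c'] = 4 → {'y': 2, 'k': 8, 'n': 0, 'd': 1, 'c': 4}
counts['m'] = counts['d']+1 = 2 → {'y': 2, 'k': 8, 'n': 0, 'd': 1, 'c': 4, 'm': 2}
counts['k'] = 8+3 = 11 → {'y': 2, 'k': 11, 'n': 0, 'd': 1, 'c': 4, 'm': 2}
counts['w'] = 4 → {'y': 2, 'k': 11, 'n': 0, 'd': 1, 'c': 4, 'm': 2, 'w': 4}
counts['z'] = 1 → {'y': 2, 'k': 11, 'n': 0, 'd': 1, 'c': 4, 'm': 2, 'w': 4, 'z': 1}
del 'z' → {'y': 2, 'k': 11, 'n': 0, 'd': 1, 'c': 4, 'm': 2, 'w': 4}
del 'm' → {'y': 2, 'k': 11, 'n': 0, 'd': 1, 'c': 4, 'w': 4}
del 'y' → {'k': 11, 'n': 0, 'd': 1, 'c': 4, 'w': 4}
counts['n']-counts['k'] = 0-11 = -11

-11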